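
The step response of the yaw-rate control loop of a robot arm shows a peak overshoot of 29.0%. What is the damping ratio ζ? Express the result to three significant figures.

Inverting the overshoot relation: ζ = |ln 0.290|/√(π² + ln²0.290) = 0.367.

ζ ≈ 0.367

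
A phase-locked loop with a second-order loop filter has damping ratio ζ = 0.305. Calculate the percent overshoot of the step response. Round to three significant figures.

%OS ≈ 36.6%

For an underdamped second-order system, %OS = 100·exp(−πζ/√(1−ζ²)).
πζ/√(1−ζ²) = π·0.305/√(1−0.0930) = 1.006, so %OS = 100·e^(−1.006) = 36.6%.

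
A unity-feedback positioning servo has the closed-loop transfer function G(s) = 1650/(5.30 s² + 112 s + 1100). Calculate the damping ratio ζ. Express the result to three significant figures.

ζ ≈ 0.733

Dividing through by 5.30: denominator becomes s² + 21.13 s + 207.5.
So ω_n = √207.5 = 14.4 rad/s and ζ = 21.13/(2·14.4) = 0.733.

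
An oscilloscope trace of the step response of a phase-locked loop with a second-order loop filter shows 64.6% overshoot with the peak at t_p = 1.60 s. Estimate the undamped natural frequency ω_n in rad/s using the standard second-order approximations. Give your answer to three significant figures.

ζ from %OS: ζ = |ln 0.646|/√(π²+ln²0.646) = 0.138.
From t_p = π/ω_d, ω_d = π/1.60 = 1.96 rad/s, so ω_n = ω_d/√(1−ζ²) = 1.98 rad/s.

ω_n ≈ 1.98 rad/s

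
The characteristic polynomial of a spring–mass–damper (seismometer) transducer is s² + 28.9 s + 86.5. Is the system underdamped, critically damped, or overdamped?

overdamped

a² − 4b = 490 > 0 (two distinct real roots); the system is overdamped.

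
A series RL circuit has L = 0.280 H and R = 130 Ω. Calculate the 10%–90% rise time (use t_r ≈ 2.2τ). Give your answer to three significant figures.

τ = L/R = 0.280/130 = 0.00215 s.
t_r ≈ 2.2τ = 0.00474 s.

t_r ≈ 0.00474 s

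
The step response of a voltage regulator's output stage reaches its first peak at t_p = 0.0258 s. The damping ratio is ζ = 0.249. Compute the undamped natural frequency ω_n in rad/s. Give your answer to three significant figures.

ω_n ≈ 126 rad/s

Peak time t_p = π/ω_d, so ω_d = π/t_p = π/0.0258 = 122 rad/s.
ω_n = ω_d/√(1−ζ²) = 122/√0.938 = 126 rad/s.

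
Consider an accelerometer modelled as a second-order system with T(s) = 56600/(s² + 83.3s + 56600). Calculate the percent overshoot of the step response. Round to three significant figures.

%OS ≈ 57.2%

ω_n = √56600 = 238 rad/s; ζ = 83.3/(2·238) = 0.175.
Overshoot: exp(−π·0.175/√(1−0.175²)) = 0.572, i.e. 57.2%.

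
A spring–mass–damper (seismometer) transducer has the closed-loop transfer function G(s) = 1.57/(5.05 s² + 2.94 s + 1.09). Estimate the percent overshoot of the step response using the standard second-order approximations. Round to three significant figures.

%OS ≈ 8.00%

Dividing through by 5.05: denominator becomes s² + 0.5822 s + 0.2158.
So ω_n = √0.2158 = 0.465 rad/s and ζ = 0.5822/(2·0.465) = 0.627.
Overshoot: exp(−π·0.627/√(1−0.627²)) = 0.0800, i.e. 8.00%.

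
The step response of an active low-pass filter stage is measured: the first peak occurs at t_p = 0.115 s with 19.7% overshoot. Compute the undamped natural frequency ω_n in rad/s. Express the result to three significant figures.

ω_n ≈ 30.8 rad/s

ζ from %OS: ζ = |ln 0.197|/√(π²+ln²0.197) = 0.459.
t_p = π/ω_d ⇒ ω_d = 27.3 rad/s; then ω_n = ω_d/√(1−ζ²) = 30.8 rad/s.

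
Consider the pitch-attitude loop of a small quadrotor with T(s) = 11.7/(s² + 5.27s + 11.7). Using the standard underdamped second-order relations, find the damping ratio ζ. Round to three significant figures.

ζ ≈ 0.770

Matching coefficients with s² + 2ζω_n s + ω_n² gives ω_n² = 11.7 ⇒ ω_n = 3.42 rad/s, and ζ = 5.27/(2ω_n) = 0.770.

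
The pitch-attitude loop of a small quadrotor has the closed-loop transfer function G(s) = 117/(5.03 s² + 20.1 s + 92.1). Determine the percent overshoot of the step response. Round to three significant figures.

Dividing through by 5.03: denominator becomes s² + 3.996 s + 18.31.
So ω_n = √18.31 = 4.28 rad/s and ζ = 3.996/(2·4.28) = 0.467.
Overshoot: exp(−π·0.467/√(1−0.467²)) = 0.190, i.e. 19.0%.

%OS ≈ 19.0%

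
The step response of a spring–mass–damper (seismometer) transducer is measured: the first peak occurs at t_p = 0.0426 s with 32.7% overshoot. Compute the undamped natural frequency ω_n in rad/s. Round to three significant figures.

From the overshoot, ζ = −ln(OS)/√(π²+ln²(OS)) = 0.335.
t_p = π/ω_d ⇒ ω_d = 73.7 rad/s; then ω_n = ω_d/√(1−ζ²) = 78.3 rad/s.

ω_n ≈ 78.3 rad/s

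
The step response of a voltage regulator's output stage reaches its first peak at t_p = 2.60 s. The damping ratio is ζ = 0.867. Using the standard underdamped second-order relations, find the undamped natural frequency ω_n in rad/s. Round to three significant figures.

ω_n ≈ 2.42 rad/s

Peak time t_p = π/ω_d, so ω_d = π/t_p = π/2.60 = 1.21 rad/s.
ω_n = ω_d/√(1−ζ²) = 1.21/√0.248 = 2.42 rad/s.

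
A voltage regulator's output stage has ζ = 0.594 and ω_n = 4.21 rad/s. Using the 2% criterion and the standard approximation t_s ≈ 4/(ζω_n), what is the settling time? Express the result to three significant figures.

t_s ≈ 4/(ζω_n) = 4/(0.594 × 4.21) = 1.60 s.

t_s ≈ 1.60 s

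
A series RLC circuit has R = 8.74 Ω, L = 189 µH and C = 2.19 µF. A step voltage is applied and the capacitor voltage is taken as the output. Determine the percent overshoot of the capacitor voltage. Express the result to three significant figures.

%OS ≈ 18.7%

For a series RLC circuit (capacitor voltage as output), ω_n = 1/√(LC) = 1/√(189 µH · 2.19 µF) = 49200 rad/s.
ζ = (R/2)·√(C/L) = (8.74/2)·√(2.19 µF/189 µH) = 0.470.
Overshoot: exp(−π·0.470/√(1−0.470²)) = 0.187, i.e. 18.7%.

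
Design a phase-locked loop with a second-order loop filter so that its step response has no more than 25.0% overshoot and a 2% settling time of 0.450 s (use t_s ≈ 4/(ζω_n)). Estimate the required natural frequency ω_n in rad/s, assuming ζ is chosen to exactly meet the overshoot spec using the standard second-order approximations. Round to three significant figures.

ω_n ≈ 22.0 rad/s

Inverting the overshoot relation: ζ = |ln 0.250|/√(π² + ln²0.250) = 0.404.
Then ω_n = 4/(ζ t_s) = 4/(0.404 × 0.450) = 22.0 rad/s.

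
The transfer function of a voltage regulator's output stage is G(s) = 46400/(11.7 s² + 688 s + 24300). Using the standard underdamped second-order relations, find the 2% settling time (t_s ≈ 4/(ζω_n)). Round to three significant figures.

t_s ≈ 0.136 s

Dividing through by 11.7: denominator becomes s² + 58.80 s + 2077.
So ω_n = √2077 = 45.6 rad/s and ζ = 58.80/(2·45.6) = 0.645.
t_s ≈ 4/(ζω_n) = 0.136 s.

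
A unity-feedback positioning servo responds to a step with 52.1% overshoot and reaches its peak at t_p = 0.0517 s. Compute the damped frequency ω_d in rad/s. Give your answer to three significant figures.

ω_d ≈ 60.8 rad/s

t_p = π/ω_d, so ω_d = π/0.0517 = 60.8 rad/s.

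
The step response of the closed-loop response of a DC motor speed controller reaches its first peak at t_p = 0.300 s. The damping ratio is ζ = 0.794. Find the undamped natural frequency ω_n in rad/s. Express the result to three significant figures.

Peak time t_p = π/ω_d, so ω_d = π/t_p = π/0.300 = 10.5 rad/s.
ω_n = ω_d/√(1−ζ²) = 10.5/√0.370 = 17.2 rad/s.

ω_n ≈ 17.2 rad/s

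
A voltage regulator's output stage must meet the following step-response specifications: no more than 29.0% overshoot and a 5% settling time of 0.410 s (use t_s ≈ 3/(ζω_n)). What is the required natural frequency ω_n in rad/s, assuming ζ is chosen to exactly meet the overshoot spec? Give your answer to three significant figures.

From %OS = 100·exp(−πζ/√(1−ζ²)), invert to get ζ = −ln(OS)/√(π² + ln²(OS)) with OS = 0.290.
−ln 0.290 = 1.238, so ζ = 1.238/√(π² + 1.532) = 0.367.
From t_s ≈ 3/(ζω_n): ω_n = 3/(ζ·t_s) = 3/(0.367·0.410) = 20.0 rad/s.

ω_n ≈ 20.0 rad/s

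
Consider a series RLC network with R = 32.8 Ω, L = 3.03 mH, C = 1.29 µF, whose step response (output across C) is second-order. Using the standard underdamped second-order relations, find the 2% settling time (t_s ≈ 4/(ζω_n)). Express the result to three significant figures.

For a series RLC circuit (capacitor voltage as output), ω_n = 1/√(LC) = 1/√(3.03 mH · 1.29 µF) = 16000 rad/s.
ζ = (R/2)·√(C/L) = (32.8/2)·√(1.29 µF/3.03 mH) = 0.338.
t_s ≈ 4/(ζω_n) = 0.000739 s.

t_s ≈ 0.000739 s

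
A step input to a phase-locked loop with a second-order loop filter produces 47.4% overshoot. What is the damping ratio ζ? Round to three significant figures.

Inverting the overshoot relation: ζ = |ln 0.474|/√(π² + ln²0.474) = 0.231.

ζ ≈ 0.231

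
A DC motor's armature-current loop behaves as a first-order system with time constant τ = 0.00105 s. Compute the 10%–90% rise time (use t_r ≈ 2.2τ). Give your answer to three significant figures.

t_r ≈ 0.00231 s

t_r ≈ 2.2τ = 0.00231 s.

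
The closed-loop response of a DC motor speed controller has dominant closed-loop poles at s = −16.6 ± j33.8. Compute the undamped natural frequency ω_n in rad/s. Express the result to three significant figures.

The poles are at −σ ± jω_d with σ = 16.6 and ω_d = 33.8, so ω_n = √(σ²+ω_d²) = 37.7 rad/s and ζ = σ/ω_n = 0.441.

ω_n ≈ 37.7 rad/s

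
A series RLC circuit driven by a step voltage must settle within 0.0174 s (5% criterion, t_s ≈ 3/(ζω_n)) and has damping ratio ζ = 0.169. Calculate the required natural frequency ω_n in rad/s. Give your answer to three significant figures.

ω_n ≈ 1020 rad/s

Rearranging t_s ≈ 3/(ζω_n) gives ω_n = 3/(ζ·t_s) = 3/(0.169 × 0.0174) = 1020 rad/s.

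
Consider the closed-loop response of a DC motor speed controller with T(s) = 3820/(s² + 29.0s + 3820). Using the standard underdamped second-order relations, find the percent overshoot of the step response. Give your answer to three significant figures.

%OS ≈ 46.9%

Comparing the denominator to s² + 2ζω_n s + ω_n²: ω_n = √3820 = 61.8 rad/s, and 2ζω_n = 29.0 so ζ = 29.0/(2·61.8) = 0.235.
Overshoot: exp(−π·0.235/√(1−0.235²)) = 0.469, i.e. 46.9%.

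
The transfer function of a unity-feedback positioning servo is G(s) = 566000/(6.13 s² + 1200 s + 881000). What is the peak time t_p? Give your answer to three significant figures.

Dividing through by 6.13: denominator becomes s² + 195.8 s + 143700.
So ω_n = √143700 = 379 rad/s and ζ = 195.8/(2·379) = 0.258.
ω_d = ω_n√(1−ζ²) = 366 rad/s. t_p = π/ω_d = 0.00858 s.

t_p ≈ 0.00858 s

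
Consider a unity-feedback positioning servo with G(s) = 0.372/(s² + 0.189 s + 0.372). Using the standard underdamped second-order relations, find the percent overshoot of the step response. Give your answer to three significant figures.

Matching coefficients with s² + 2ζω_n s + ω_n² gives ω_n² = 0.372 ⇒ ω_n = 0.610 rad/s, and ζ = 0.189/(2ω_n) = 0.155.
Overshoot: exp(−π·0.155/√(1−0.155²)) = 0.611, i.e. 61.1%.

%OS ≈ 61.1%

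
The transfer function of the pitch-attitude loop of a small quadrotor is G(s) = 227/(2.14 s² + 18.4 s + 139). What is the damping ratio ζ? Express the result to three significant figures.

ζ ≈ 0.533

Dividing through by 2.14: denominator becomes s² + 8.598 s + 64.95.
So ω_n = √64.95 = 8.06 rad/s and ζ = 8.598/(2·8.06) = 0.533.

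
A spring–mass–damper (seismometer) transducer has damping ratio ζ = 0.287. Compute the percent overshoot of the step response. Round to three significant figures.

%OS ≈ 39.0%

For an underdamped second-order system, %OS = 100·exp(−πζ/√(1−ζ²)).
πζ/√(1−ζ²) = π·0.287/√(1−0.0824) = 0.9412, so %OS = 100·e^(−0.9412) = 39.0%.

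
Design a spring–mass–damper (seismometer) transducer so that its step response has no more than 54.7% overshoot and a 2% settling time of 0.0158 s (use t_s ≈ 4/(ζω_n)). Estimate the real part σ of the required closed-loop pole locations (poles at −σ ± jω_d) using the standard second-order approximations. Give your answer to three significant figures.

The settling-time spec alone fixes σ = ζω_n = 4/t_s = 4/0.0158 = 253.
(Overshoot then fixes ζ = 0.189 and hence ω_d = σ·√(1−ζ²)/ζ = 1320 rad/s.)

σ ≈ 253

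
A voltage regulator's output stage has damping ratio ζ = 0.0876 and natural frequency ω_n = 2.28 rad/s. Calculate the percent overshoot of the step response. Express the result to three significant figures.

%OS ≈ 75.9%

For an underdamped second-order system, %OS = 100·exp(−πζ/√(1−ζ²)).
πζ/√(1−ζ²) = π·0.0876/√(1−0.00767) = 0.2763, so %OS = 100·e^(−0.2763) = 75.9%.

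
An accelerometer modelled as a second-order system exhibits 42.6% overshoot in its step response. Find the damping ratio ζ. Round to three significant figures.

ζ ≈ 0.262

From %OS = 100·exp(−πζ/√(1−ζ²)), invert to get ζ = −ln(OS)/√(π² + ln²(OS)) with OS = 0.426.
−ln 0.426 = 0.8533, so ζ = 0.8533/√(π² + 0.7281) = 0.262.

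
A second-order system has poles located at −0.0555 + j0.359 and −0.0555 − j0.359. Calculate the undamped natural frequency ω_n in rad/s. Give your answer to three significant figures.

|pole| = ω_n = √(0.0555² + 0.359²) = 0.363 rad/s; ζ = cos θ = σ/ω_n = 0.153.

ω_n ≈ 0.363 rad/s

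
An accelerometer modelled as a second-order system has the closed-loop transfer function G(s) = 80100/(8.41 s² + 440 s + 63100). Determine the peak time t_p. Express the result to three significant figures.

t_p ≈ 0.0380 s

Dividing through by 8.41: denominator becomes s² + 52.32 s + 7503.
So ω_n = √7503 = 86.6 rad/s and ζ = 52.32/(2·86.6) = 0.302.
ω_d = 86.6·√(1 − 0.302²) = 82.6 rad/s. t_p = π/ω_d = 0.0380 s.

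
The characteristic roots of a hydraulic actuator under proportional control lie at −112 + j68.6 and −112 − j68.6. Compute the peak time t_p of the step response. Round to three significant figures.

t_p ≈ 0.0458 s

t_p = π/ω_d with ω_d = 68.6 (the imaginary part), so t_p = 0.0458 s.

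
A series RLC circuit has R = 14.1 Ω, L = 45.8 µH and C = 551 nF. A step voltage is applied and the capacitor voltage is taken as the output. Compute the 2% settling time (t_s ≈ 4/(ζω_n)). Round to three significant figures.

t_s ≈ 0.0000260 s

For a series RLC circuit (capacitor voltage as output), ω_n = 1/√(LC) = 1/√(45.8 µH · 551 nF) = 199000 rad/s.
ζ = (R/2)·√(C/L) = (14.1/2)·√(551 nF/45.8 µH) = 0.773.
t_s ≈ 4/(ζω_n) = 0.0000260 s.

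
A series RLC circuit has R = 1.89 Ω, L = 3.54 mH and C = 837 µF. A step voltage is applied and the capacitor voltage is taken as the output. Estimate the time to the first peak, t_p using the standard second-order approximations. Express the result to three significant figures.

t_p ≈ 0.00609 s

For a series RLC circuit (capacitor voltage as output), ω_n = 1/√(LC) = 1/√(3.54 mH · 837 µF) = 581 rad/s.
ζ = (R/2)·√(C/L) = (1.89/2)·√(837 µF/3.54 mH) = 0.460.
ω_d = 581·√(1 − 0.460²) = 516 rad/s. t_p = π/ω_d = 0.00609 s.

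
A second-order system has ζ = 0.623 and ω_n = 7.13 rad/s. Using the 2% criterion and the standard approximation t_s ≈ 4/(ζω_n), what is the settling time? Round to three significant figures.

t_s ≈ 4/(ζω_n) = 4/(0.623 × 7.13) = 0.900 s.

t_s ≈ 0.900 s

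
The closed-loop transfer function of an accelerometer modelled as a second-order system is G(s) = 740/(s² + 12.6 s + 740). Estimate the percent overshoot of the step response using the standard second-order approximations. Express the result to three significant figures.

%OS ≈ 47.3%

Matching coefficients with s² + 2ζω_n s + ω_n² gives ω_n² = 740 ⇒ ω_n = 27.2 rad/s, and ζ = 12.6/(2ω_n) = 0.232.
%OS = 100·exp(−πζ/√(1−ζ²)) = 47.3%.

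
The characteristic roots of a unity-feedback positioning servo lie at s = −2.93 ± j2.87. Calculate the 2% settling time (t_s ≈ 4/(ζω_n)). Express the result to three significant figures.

For poles at −σ ± jω_d, ζω_n = σ = 2.93, so t_s ≈ 4/σ = 1.37 s.

t_s ≈ 1.37 s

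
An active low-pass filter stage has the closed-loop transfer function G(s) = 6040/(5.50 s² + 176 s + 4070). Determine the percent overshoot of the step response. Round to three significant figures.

Dividing through by 5.50: denominator becomes s² + 32.00 s + 740.0.
So ω_n = √740.0 = 27.2 rad/s and ζ = 32.00/(2·27.2) = 0.588.
%OS = 100 e^{−πζ/√(1−ζ²)} with ζ = 0.588 gives 10.2%.

%OS ≈ 10.2%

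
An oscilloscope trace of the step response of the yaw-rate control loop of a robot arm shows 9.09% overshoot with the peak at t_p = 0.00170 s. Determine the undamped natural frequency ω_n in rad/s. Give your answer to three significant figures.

ω_n ≈ 2320 rad/s

ζ from %OS: ζ = |ln 0.0909|/√(π²+ln²0.0909) = 0.607.
From t_p = π/ω_d, ω_d = π/0.00170 = 1850 rad/s, so ω_n = ω_d/√(1−ζ²) = 2320 rad/s.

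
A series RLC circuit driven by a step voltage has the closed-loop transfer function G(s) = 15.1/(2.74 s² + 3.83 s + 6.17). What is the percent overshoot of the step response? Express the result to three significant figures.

%OS ≈ 19.1%

Dividing through by 2.74: denominator becomes s² + 1.398 s + 2.252.
So ω_n = √2.252 = 1.50 rad/s and ζ = 1.398/(2·1.50) = 0.466.
%OS = 100 e^{−πζ/√(1−ζ²)} with ζ = 0.466 gives 19.1%.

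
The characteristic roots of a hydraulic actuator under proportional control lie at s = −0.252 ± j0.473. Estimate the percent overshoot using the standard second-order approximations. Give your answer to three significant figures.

With σ = 0.252, ω_d = 0.473: ω_n = √(σ²+ω_d²) = 0.536 rad/s, ζ = σ/ω_n = 0.470.
Overshoot: exp(−π·0.470/√(1−0.470²)) = 0.188, i.e. 18.8%.

%OS ≈ 18.8%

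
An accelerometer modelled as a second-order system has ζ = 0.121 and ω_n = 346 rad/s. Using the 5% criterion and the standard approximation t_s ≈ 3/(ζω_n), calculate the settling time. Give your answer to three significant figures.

t_s ≈ 0.0717 s

t_s ≈ 3/(ζω_n) = 3/(0.121 × 346) = 0.0717 s.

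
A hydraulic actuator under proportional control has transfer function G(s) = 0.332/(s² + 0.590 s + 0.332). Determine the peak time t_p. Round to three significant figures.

ω_n = √0.332 = 0.576 rad/s; ζ = 0.590/(2·0.576) = 0.512.
ω_d = 0.576·√(1 − 0.512²) = 0.495 rad/s. Then t_p = π/ω_d = 6.35 s.

t_p ≈ 6.35 s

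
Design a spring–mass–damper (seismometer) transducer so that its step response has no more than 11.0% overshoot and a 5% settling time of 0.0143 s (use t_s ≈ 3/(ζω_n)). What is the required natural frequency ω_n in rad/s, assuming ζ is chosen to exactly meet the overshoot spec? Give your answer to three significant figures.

ω_n ≈ 365 rad/s

Inverting the overshoot relation: ζ = |ln 0.110|/√(π² + ln²0.110) = 0.575.
From t_s ≈ 3/(ζω_n): ω_n = 3/(ζ·t_s) = 3/(0.575·0.0143) = 365 rad/s.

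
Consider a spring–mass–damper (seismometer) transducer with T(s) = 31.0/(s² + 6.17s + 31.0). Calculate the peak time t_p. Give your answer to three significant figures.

Comparing the denominator to s² + 2ζω_n s + ω_n²: ω_n = √31.0 = 5.57 rad/s, and 2ζω_n = 6.17 so ζ = 6.17/(2·5.57) = 0.554.
The damped frequency ω_d = ω_n√(1−ζ²) = 4.63 rad/s. Then t_p = π/ω_d = 0.678 s.

t_p ≈ 0.678 s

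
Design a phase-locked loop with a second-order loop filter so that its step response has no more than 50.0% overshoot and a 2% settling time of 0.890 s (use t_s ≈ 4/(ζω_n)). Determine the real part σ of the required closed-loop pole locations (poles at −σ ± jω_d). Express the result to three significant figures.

σ ≈ 4.49

The settling-time spec alone fixes σ = ζω_n = 4/t_s = 4/0.890 = 4.49.
(Overshoot then fixes ζ = 0.215 and hence ω_d = σ·√(1−ζ²)/ζ = 20.4 rad/s.)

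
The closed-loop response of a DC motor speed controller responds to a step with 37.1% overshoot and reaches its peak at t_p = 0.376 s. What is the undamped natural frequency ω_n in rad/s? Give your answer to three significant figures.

ω_n ≈ 8.76 rad/s

ζ from %OS: ζ = |ln 0.371|/√(π²+ln²0.371) = 0.301.
From t_p = π/ω_d, ω_d = π/0.376 = 8.36 rad/s, so ω_n = ω_d/√(1−ζ²) = 8.76 rad/s.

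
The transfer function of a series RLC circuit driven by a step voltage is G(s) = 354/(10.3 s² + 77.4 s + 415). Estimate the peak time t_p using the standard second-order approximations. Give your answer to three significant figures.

t_p ≈ 0.614 s

Dividing through by 10.3: denominator becomes s² + 7.515 s + 40.29.
So ω_n = √40.29 = 6.35 rad/s and ζ = 7.515/(2·6.35) = 0.592.
ω_d = ω_n√(1−ζ²) = 5.12 rad/s. t_p = π/ω_d = 0.614 s.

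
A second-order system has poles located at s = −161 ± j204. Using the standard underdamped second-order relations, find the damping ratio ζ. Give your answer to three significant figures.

|pole| = ω_n = √(161² + 204²) = 260 rad/s; ζ = cos θ = σ/ω_n = 0.620.

ζ ≈ 0.620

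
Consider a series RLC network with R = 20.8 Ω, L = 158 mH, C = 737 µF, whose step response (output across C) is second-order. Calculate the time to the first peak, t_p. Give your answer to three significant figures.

t_p ≈ 0.0482 s

For a series RLC circuit (capacitor voltage as output), ω_n = 1/√(LC) = 1/√(158 mH · 737 µF) = 92.7 rad/s.
ζ = (R/2)·√(C/L) = (20.8/2)·√(737 µF/158 mH) = 0.710.
The damped frequency ω_d = ω_n√(1−ζ²) = 65.2 rad/s. t_p = π/ω_d = 0.0482 s.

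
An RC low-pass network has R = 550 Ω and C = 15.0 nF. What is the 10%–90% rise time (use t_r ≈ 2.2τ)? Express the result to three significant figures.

τ = RC = 550 × 15.0 nF = 0.00000825 s.
t_r ≈ 2.2τ = 0.0000182 s.

t_r ≈ 0.0000182 s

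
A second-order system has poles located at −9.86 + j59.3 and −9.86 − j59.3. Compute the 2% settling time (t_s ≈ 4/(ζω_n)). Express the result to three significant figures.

For poles at −σ ± jω_d, ζω_n = σ = 9.86, so t_s ≈ 4/σ = 0.406 s.

t_s ≈ 0.406 s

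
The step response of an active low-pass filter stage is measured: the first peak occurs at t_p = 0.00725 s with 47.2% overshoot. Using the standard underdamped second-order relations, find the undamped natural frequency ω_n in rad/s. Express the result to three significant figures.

ω_n ≈ 446 rad/s

ζ from %OS: ζ = |ln 0.472|/√(π²+ln²0.472) = 0.232.
From t_p = π/ω_d, ω_d = π/0.00725 = 433 rad/s, so ω_n = ω_d/√(1−ζ²) = 446 rad/s.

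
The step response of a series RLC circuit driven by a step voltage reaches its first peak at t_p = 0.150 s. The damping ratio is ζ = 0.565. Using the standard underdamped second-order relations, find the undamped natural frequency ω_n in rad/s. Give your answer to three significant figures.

Peak time t_p = π/ω_d, so ω_d = π/t_p = π/0.150 = 20.9 rad/s.
ω_n = ω_d/√(1−ζ²) = 20.9/√0.681 = 25.4 rad/s.

ω_n ≈ 25.4 rad/s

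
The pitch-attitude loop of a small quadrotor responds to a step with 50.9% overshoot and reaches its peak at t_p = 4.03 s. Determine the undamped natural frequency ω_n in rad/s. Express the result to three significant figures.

ω_n ≈ 0.797 rad/s

The overshoot fixes ζ = −ln(OS)/√(π²+ln²(OS)) = 0.210.
t_p = π/ω_d ⇒ ω_d = 0.780 rad/s; then ω_n = ω_d/√(1−ζ²) = 0.797 rad/s.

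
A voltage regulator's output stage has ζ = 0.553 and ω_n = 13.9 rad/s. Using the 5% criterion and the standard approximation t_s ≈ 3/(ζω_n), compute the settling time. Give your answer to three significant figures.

t_s ≈ 0.390 s

t_s ≈ 3/(ζω_n) = 3/(0.553 × 13.9) = 0.390 s.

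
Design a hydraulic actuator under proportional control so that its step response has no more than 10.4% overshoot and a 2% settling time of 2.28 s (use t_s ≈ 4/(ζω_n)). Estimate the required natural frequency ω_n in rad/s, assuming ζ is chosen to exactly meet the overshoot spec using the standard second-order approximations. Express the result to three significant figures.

From %OS = 100·exp(−πζ/√(1−ζ²)), invert to get ζ = −ln(OS)/√(π² + ln²(OS)) with OS = 0.104.
−ln 0.104 = 2.263, so ζ = 2.263/√(π² + 5.123) = 0.585.
Then ω_n = 4/(ζ t_s) = 4/(0.585 × 2.28) = 3.00 rad/s.

ω_n ≈ 3.00 rad/s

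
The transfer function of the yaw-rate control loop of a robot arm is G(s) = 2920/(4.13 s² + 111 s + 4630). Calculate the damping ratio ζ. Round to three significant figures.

ζ ≈ 0.401

Dividing through by 4.13: denominator becomes s² + 26.88 s + 1121.
So ω_n = √1121 = 33.5 rad/s and ζ = 26.88/(2·33.5) = 0.401.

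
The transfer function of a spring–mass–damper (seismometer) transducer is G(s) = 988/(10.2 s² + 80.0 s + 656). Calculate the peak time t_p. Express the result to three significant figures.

t_p ≈ 0.449 s

Dividing through by 10.2: denominator becomes s² + 7.843 s + 64.31.
So ω_n = √64.31 = 8.02 rad/s and ζ = 7.843/(2·8.02) = 0.489.
ω_d = 8.02·√(1 − 0.489²) = 7.00 rad/s. t_p = π/ω_d = 0.449 s.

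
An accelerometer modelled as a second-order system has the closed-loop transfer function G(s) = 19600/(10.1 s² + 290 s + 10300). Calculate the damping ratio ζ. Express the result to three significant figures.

Dividing through by 10.1: denominator becomes s² + 28.71 s + 1020.
So ω_n = √1020 = 31.9 rad/s and ζ = 28.71/(2·31.9) = 0.450.

ζ ≈ 0.450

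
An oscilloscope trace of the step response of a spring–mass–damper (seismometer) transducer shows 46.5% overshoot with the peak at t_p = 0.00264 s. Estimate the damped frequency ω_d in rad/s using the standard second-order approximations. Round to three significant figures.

t_p = π/ω_d, so ω_d = π/0.00264 = 1190 rad/s.

ω_d ≈ 1190 rad/s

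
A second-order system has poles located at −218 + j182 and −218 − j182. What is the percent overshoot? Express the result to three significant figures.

%OS ≈ 2.32%

|pole| = ω_n = √(218² + 182²) = 284 rad/s; ζ = cos θ = σ/ω_n = 0.768.
Overshoot: exp(−π·0.768/√(1−0.768²)) = 0.0232, i.e. 2.32%.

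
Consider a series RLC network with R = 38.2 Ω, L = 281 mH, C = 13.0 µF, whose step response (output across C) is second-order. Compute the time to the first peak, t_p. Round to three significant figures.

For a series RLC circuit (capacitor voltage as output), ω_n = 1/√(LC) = 1/√(281 mH · 13.0 µF) = 523 rad/s.
ζ = (R/2)·√(C/L) = (38.2/2)·√(13.0 µF/281 mH) = 0.130.
ω_d = ω_n√(1−ζ²) = 519 rad/s. t_p = π/ω_d = 0.00606 s.

t_p ≈ 0.00606 s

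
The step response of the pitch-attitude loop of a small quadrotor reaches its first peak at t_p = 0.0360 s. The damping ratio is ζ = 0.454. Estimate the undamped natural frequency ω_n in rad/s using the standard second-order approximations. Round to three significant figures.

ω_n ≈ 97.9 rad/s

Peak time t_p = π/ω_d, so ω_d = π/t_p = π/0.0360 = 87.3 rad/s.
ω_n = ω_d/√(1−ζ²) = 87.3/√0.794 = 97.9 rad/s.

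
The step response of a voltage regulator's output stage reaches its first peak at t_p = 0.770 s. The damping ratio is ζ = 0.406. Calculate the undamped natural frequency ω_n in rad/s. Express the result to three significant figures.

ω_n ≈ 4.46 rad/s

Peak time t_p = π/ω_d, so ω_d = π/t_p = π/0.770 = 4.08 rad/s.
ω_n = ω_d/√(1−ζ²) = 4.08/√0.835 = 4.46 rad/s.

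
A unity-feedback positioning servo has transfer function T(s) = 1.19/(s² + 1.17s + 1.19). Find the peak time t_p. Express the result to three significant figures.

Comparing the denominator to s² + 2ζω_n s + ω_n²: ω_n = √1.19 = 1.09 rad/s, and 2ζω_n = 1.17 so ζ = 1.17/(2·1.09) = 0.536.
ω_d = 1.09·√(1 − 0.536²) = 0.921 rad/s. Then t_p = π/ω_d = 3.41 s.

t_p ≈ 3.41 s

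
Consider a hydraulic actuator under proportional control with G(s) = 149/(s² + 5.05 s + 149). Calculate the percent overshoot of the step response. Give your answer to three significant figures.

ω_n = √149 = 12.2 rad/s; ζ = 5.05/(2·12.2) = 0.207.
%OS = 100·exp(−πζ/√(1−ζ²)) = 51.5%.

%OS ≈ 51.5%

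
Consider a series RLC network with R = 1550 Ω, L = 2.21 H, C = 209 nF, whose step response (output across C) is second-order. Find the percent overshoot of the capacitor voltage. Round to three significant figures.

%OS ≈ 46.3%

For a series RLC circuit (capacitor voltage as output), ω_n = 1/√(LC) = 1/√(2.21 H · 209 nF) = 1470 rad/s.
ζ = (R/2)·√(C/L) = (1550/2)·√(209 nF/2.21 H) = 0.238.
%OS = 100·exp(−πζ/√(1−ζ²)) = 46.3%.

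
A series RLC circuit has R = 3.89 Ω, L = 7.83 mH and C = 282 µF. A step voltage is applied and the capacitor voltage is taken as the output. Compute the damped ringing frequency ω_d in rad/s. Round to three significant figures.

For a series RLC circuit (capacitor voltage as output), ω_n = 1/√(LC) = 1/√(7.83 mH · 282 µF) = 673 rad/s.
ζ = (R/2)·√(C/L) = (3.89/2)·√(282 µF/7.83 mH) = 0.369.
ω_d = ω_n√(1−ζ²) = 625 rad/s.

ω_d ≈ 625 rad/s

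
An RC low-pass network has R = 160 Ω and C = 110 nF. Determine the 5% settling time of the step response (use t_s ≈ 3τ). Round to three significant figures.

t_s ≈ 0.0000528 s

τ = RC = 160 × 110 nF = 0.0000176 s.
t_s ≈ 3τ = 0.0000528 s.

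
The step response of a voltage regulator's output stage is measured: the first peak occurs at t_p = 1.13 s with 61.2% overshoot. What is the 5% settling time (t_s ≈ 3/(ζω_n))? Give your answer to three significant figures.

t_s ≈ 6.90 s

From the overshoot, ζ = −ln(OS)/√(π²+ln²(OS)) = 0.154.
t_p = π/ω_d ⇒ ω_d = 2.78 rad/s; then ω_n = ω_d/√(1−ζ²) = 2.81 rad/s.
t_s ≈ 3/(ζω_n) = 3/(0.154·2.81) = 6.90 s.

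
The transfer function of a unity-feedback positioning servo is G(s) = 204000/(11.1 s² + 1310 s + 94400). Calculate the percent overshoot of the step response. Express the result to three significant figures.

%OS ≈ 7.31%

Dividing through by 11.1: denominator becomes s² + 118.0 s + 8505.
So ω_n = √8505 = 92.2 rad/s and ζ = 118.0/(2·92.2) = 0.640.
%OS = 100 e^{−πζ/√(1−ζ²)} with ζ = 0.640 gives 7.31%.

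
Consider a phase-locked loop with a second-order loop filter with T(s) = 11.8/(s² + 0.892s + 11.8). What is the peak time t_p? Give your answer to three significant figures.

t_p ≈ 0.922 s

Comparing the denominator to s² + 2ζω_n s + ω_n²: ω_n = √11.8 = 3.44 rad/s, and 2ζω_n = 0.892 so ζ = 0.892/(2·3.44) = 0.130.
ω_d = ω_n√(1−ζ²) = 3.41 rad/s. Then t_p = π/ω_d = 0.922 s.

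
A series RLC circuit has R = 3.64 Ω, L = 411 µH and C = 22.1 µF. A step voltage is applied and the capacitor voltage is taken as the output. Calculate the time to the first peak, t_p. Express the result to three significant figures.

For a series RLC circuit (capacitor voltage as output), ω_n = 1/√(LC) = 1/√(411 µH · 22.1 µF) = 10500 rad/s.
ζ = (R/2)·√(C/L) = (3.64/2)·√(22.1 µF/411 µH) = 0.422.
ω_d = 10500·√(1 − 0.422²) = 9510 rad/s. t_p = π/ω_d = 0.000330 s.

t_p ≈ 0.000330 s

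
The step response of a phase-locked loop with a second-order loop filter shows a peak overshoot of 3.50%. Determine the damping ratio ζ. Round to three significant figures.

From %OS = 100·exp(−πζ/√(1−ζ²)), invert to get ζ = −ln(OS)/√(π² + ln²(OS)) with OS = 0.0350.
−ln 0.0350 = 3.352, so ζ = 3.352/√(π² + 11.24) = 0.730.

ζ ≈ 0.730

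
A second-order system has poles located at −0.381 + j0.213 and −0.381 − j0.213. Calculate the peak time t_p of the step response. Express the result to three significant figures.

t_p = π/ω_d with ω_d = 0.213 (the imaginary part), so t_p = 14.7 s.

t_p ≈ 14.7 s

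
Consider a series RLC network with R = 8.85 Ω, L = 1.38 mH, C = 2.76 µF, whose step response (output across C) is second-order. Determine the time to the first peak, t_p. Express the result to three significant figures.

t_p ≈ 0.000198 s

For a series RLC circuit (capacitor voltage as output), ω_n = 1/√(LC) = 1/√(1.38 mH · 2.76 µF) = 16200 rad/s.
ζ = (R/2)·√(C/L) = (8.85/2)·√(2.76 µF/1.38 mH) = 0.198.
ω_d = ω_n√(1−ζ²) = 15900 rad/s. t_p = π/ω_d = 0.000198 s.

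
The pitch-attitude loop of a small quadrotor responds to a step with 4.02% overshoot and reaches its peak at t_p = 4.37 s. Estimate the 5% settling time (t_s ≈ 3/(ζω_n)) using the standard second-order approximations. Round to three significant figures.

t_s ≈ 4.08 s

ζ from %OS: ζ = |ln 0.0402|/√(π²+ln²0.0402) = 0.715.
From t_p = π/ω_d, ω_d = π/4.37 = 0.719 rad/s, so ω_n = ω_d/√(1−ζ²) = 1.03 rad/s.
t_s ≈ 3/(ζω_n) = 3/(0.715·1.03) = 4.08 s.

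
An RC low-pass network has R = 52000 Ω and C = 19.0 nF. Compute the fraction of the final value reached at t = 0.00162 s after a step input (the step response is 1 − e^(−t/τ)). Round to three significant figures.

τ = RC = 52000 × 19.0 nF = 0.000988 s.
y(t)/y_∞ = 1 − e^(−t/τ) = 1 − e^(−0.00162/0.000988) = 1 − e^(−1.64) = 0.806.

y/y_∞ ≈ 0.806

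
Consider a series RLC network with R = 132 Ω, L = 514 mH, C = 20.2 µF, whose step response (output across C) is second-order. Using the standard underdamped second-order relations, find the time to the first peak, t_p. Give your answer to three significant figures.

For a series RLC circuit (capacitor voltage as output), ω_n = 1/√(LC) = 1/√(514 mH · 20.2 µF) = 310 rad/s.
ζ = (R/2)·√(C/L) = (132/2)·√(20.2 µF/514 mH) = 0.414.
ω_d = 310·√(1 − 0.414²) = 283 rad/s. t_p = π/ω_d = 0.0111 s.

t_p ≈ 0.0111 s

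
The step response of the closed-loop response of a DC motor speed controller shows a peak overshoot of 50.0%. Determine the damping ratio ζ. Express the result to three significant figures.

ζ ≈ 0.215

Inverting the overshoot relation: ζ = |ln 0.500|/√(π² + ln²0.500) = 0.215.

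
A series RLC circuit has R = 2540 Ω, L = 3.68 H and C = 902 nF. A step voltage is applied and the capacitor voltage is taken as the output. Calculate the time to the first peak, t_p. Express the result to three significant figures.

For a series RLC circuit (capacitor voltage as output), ω_n = 1/√(LC) = 1/√(3.68 H · 902 nF) = 549 rad/s.
ζ = (R/2)·√(C/L) = (2540/2)·√(902 nF/3.68 H) = 0.629.
ω_d = 549·√(1 − 0.629²) = 427 rad/s. t_p = π/ω_d = 0.00736 s.

t_p ≈ 0.00736 s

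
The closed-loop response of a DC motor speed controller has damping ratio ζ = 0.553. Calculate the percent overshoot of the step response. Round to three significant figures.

%OS ≈ 12.4%

For an underdamped second-order system, %OS = 100·exp(−πζ/√(1−ζ²)).
πζ/√(1−ζ²) = π·0.553/√(1−0.306) = 2.085, so %OS = 100·e^(−2.085) = 12.4%.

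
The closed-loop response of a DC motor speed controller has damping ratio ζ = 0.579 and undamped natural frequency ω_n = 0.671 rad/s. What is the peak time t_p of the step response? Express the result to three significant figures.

t_p ≈ 5.74 s

The damped frequency is ω_d = ω_n√(1−ζ²) = 0.671·√(1−0.335) = 0.547 rad/s.
Peak time t_p = π/ω_d = π/0.547 = 5.74 s.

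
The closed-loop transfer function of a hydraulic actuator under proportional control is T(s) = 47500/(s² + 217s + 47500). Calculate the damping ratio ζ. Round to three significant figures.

ω_n = √47500 = 218 rad/s; ζ = 217/(2·218) = 0.498.

ζ ≈ 0.498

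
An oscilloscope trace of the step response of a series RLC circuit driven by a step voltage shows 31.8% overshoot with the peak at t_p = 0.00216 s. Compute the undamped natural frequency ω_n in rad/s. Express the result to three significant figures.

From the overshoot, ζ = −ln(OS)/√(π²+ln²(OS)) = 0.343.
t_p = π/ω_d ⇒ ω_d = 1450 rad/s; then ω_n = ω_d/√(1−ζ²) = 1550 rad/s.

ω_n ≈ 1550 rad/s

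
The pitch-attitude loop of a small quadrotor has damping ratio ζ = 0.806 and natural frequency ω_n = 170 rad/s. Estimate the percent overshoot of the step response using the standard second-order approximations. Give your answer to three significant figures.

%OS ≈ 1.39%

For an underdamped second-order system, %OS = 100·exp(−πζ/√(1−ζ²)).
πζ/√(1−ζ²) = π·0.806/√(1−0.650) = 4.278, so %OS = 100·e^(−4.278) = 1.39%.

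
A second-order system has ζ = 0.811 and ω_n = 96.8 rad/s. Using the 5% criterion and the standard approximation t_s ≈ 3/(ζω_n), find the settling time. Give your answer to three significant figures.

t_s ≈ 3/(ζω_n) = 3/(0.811 × 96.8) = 0.0382 s.

t_s ≈ 0.0382 s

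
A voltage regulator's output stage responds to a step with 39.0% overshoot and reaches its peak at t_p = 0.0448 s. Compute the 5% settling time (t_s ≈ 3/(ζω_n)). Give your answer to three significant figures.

t_s ≈ 0.143 s

From the overshoot, ζ = −ln(OS)/√(π²+ln²(OS)) = 0.287.
t_p = π/ω_d ⇒ ω_d = 70.1 rad/s; then ω_n = ω_d/√(1−ζ²) = 73.2 rad/s.
t_s ≈ 3/(ζω_n) = 3/(0.287·73.2) = 0.143 s.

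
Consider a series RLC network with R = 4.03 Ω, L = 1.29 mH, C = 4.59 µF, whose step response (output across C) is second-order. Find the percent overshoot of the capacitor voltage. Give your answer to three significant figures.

%OS ≈ 68.4%

For a series RLC circuit (capacitor voltage as output), ω_n = 1/√(LC) = 1/√(1.29 mH · 4.59 µF) = 13000 rad/s.
ζ = (R/2)·√(C/L) = (4.03/2)·√(4.59 µF/1.29 mH) = 0.120.
Overshoot: exp(−π·0.120/√(1−0.120²)) = 0.684, i.e. 68.4%.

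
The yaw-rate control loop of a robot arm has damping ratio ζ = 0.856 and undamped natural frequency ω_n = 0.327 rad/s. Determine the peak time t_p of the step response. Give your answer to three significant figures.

The damped frequency is ω_d = ω_n√(1−ζ²) = 0.327·√(1−0.733) = 0.169 rad/s.
Peak time t_p = π/ω_d = π/0.169 = 18.6 s.

t_p ≈ 18.6 s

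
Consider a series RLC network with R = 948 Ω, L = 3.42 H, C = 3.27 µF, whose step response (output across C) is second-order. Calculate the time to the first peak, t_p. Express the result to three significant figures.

t_p ≈ 0.0119 s

For a series RLC circuit (capacitor voltage as output), ω_n = 1/√(LC) = 1/√(3.42 H · 3.27 µF) = 299 rad/s.
ζ = (R/2)·√(C/L) = (948/2)·√(3.27 µF/3.42 H) = 0.463.
ω_d = 299·√(1 − 0.463²) = 265 rad/s. t_p = π/ω_d = 0.0119 s.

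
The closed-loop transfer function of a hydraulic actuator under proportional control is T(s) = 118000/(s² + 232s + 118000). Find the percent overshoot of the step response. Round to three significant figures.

Comparing the denominator to s² + 2ζω_n s + ω_n²: ω_n = √118000 = 344 rad/s, and 2ζω_n = 232 so ζ = 232/(2·344) = 0.338.
%OS = 100 e^{−πζ/√(1−ζ²)} with ζ = 0.338 gives 32.4%.

%OS ≈ 32.4%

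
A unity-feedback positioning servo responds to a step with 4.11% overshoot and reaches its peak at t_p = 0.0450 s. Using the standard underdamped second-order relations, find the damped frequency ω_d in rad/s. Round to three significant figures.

t_p = π/ω_d, so ω_d = π/0.0450 = 69.8 rad/s.

ω_d ≈ 69.8 rad/s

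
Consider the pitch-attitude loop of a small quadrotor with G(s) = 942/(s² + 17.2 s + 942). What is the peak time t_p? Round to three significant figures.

t_p ≈ 0.107 s

ω_n = √942 = 30.7 rad/s; ζ = 17.2/(2·30.7) = 0.280.
The damped frequency ω_d = ω_n√(1−ζ²) = 29.5 rad/s. Then t_p = π/ω_d = 0.107 s.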